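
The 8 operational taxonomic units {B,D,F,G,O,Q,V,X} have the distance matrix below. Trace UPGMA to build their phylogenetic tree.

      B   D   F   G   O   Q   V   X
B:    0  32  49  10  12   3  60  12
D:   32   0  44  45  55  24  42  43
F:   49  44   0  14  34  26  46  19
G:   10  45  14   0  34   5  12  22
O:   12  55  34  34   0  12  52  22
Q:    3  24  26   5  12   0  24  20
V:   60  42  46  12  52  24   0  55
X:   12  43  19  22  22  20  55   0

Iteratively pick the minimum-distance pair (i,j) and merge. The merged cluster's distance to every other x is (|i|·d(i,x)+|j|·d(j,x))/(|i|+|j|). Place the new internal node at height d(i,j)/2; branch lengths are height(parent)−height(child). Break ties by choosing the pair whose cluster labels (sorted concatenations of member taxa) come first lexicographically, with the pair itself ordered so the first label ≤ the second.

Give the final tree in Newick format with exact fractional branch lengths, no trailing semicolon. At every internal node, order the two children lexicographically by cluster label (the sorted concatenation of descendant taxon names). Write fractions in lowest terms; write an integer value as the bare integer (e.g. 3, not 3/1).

step 1: merge (B,Q) at d=3; branch lengths B→3/2, Q→3/2; new cluster BQ
  updated: d(BQ,D)=28, d(BQ,F)=75/2, d(BQ,G)=15/2, d(BQ,O)=12, d(BQ,V)=42, d(BQ,X)=16
step 2: merge (BQ,G) at d=15/2; branch lengths BQ→9/4, G→15/4; new cluster BGQ
  updated: d(BGQ,D)=101/3, d(BGQ,F)=89/3, d(BGQ,O)=58/3, d(BGQ,V)=32, d(BGQ,X)=18
step 3: merge (BGQ,X) at d=18; branch lengths BGQ→21/4, X→9; new cluster BGQX
  updated: d(BGQX,D)=36, d(BGQX,F)=27, d(BGQX,O)=20, d(BGQX,V)=151/4
step 4: merge (BGQX,O) at d=20; branch lengths BGQX→1, O→10; new cluster BGOQX
  updated: d(BGOQX,D)=199/5, d(BGOQX,F)=142/5, d(BGOQX,V)=203/5
step 5: merge (BGOQX,F) at d=142/5; branch lengths BGOQX→21/5, F→71/5; new cluster BFGOQX
  updated: d(BFGOQX,D)=81/2, d(BFGOQX,V)=83/2
step 6: merge (BFGOQX,D) at d=81/2; branch lengths BFGOQX→121/20, D→81/4; new cluster BDFGOQX
  updated: d(BDFGOQX,V)=291/7
step 7: merge (BDFGOQX,V) at d=291/7; branch lengths BDFGOQX→15/28, V→291/14; new cluster BDFGOQVX
final tree: (((((((B:3/2,Q:3/2):9/4,G:15/4):21/4,X:9):1,O:10):21/5,F:71/5):121/20,D:81/4):15/28,V:291/14)
total length: 7019/70

(((((((B:3/2,Q:3/2):9/4,G:15/4):21/4,X:9):1,O:10):21/5,F:71/5):121/20,D:81/4):15/28,V:291/14)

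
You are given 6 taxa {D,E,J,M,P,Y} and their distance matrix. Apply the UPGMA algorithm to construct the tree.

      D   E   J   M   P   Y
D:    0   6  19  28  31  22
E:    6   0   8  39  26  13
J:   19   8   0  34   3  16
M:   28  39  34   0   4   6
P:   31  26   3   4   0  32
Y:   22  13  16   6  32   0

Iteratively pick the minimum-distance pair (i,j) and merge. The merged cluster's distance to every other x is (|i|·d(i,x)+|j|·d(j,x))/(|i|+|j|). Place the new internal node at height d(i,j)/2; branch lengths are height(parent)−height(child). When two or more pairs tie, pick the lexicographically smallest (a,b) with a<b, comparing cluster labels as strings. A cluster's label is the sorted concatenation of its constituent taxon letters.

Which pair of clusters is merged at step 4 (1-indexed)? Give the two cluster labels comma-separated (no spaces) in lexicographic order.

iteration 1: select J,P (d=3); attach at lengths (3/2, 3/2); label the merged cluster JP
  updated: d(D,JP)=25, d(E,JP)=17, d(JP,M)=19, d(JP,Y)=24
iteration 2: select D,E (d=6); attach at lengths (3, 3); label the merged cluster DE
  updated: d(DE,JP)=21, d(DE,M)=67/2, d(DE,Y)=35/2
iteration 3: select M,Y (d=6); attach at lengths (3, 3); label the merged cluster MY
  updated: d(DE,MY)=51/2, d(JP,MY)=43/2
iteration 4: select DE,JP (d=21); attach at lengths (15/2, 9); label the merged cluster DEJP
  updated: d(DEJP,MY)=47/2
iteration 5: select DEJP,MY (d=47/2); attach at lengths (5/4, 35/4); label the merged cluster DEJMPY
final tree: (((D:3,E:3):15/2,(J:3/2,P:3/2):9):5/4,(M:3,Y:3):35/4)
total length: 83/2

DE,JP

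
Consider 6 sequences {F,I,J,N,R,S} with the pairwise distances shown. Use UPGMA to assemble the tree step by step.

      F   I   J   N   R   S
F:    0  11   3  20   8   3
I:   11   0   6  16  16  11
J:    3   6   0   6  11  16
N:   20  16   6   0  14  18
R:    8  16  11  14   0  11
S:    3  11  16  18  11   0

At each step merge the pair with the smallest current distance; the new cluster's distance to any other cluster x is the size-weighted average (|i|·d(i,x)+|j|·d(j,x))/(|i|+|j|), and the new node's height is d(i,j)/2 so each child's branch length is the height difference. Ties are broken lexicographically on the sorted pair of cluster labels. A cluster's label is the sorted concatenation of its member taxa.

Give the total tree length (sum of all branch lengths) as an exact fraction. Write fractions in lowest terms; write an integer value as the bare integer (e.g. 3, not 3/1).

1. join F+J (d=3) ⇒ FJ; edges |F|=3/2, |J|=3/2
  updated: d(FJ,I)=17/2, d(FJ,N)=13, d(FJ,R)=19/2, d(FJ,S)=19/2
2. join FJ+I (d=17/2) ⇒ FIJ; edges |FJ|=11/4, |I|=17/4
  updated: d(FIJ,N)=14, d(FIJ,R)=35/3, d(FIJ,S)=10
3. join FIJ+S (d=10) ⇒ FIJS; edges |FIJ|=3/4, |S|=5
  updated: d(FIJS,N)=15, d(FIJS,R)=23/2
4. join FIJS+R (d=23/2) ⇒ FIJRS; edges |FIJS|=3/4, |R|=23/4
  updated: d(FIJRS,N)=74/5
5. join FIJRS+N (d=74/5) ⇒ FIJNRS; edges |FIJRS|=33/20, |N|=37/5
final tree: (((((F:3/2,J:3/2):11/4,I:17/4):3/4,S:5):3/4,R:23/4):33/20,N:37/5)
total length: 313/10

313/10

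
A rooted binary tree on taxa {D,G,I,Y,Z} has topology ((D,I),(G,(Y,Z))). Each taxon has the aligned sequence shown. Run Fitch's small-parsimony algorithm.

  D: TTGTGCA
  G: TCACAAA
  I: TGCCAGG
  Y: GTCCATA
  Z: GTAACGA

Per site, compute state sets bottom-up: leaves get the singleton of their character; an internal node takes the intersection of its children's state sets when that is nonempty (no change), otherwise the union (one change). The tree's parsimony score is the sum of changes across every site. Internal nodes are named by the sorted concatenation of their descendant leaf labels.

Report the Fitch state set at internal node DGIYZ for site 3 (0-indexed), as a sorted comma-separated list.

C

site 0, node DI: D={T} ∩ I={T} → {T} (+0)
site 0, node YZ: Y={G} ∩ Z={G} → {G} (+0)
site 0, node GYZ: G={T} ∪ YZ={G} → {G,T} (+1)
site 0, node DGIYZ: DI={T} ∩ GYZ={G,T} → {T} (+0)
site 1, node DI: D={T} ∪ I={G} → {G,T} (+1)
site 1, node YZ: Y={T} ∩ Z={T} → {T} (+0)
site 1, node GYZ: G={C} ∪ YZ={T} → {C,T} (+1)
site 1, node DGIYZ: DI={G,T} ∩ GYZ={C,T} → {T} (+0)
site 2, node DI: D={G} ∪ I={C} → {C,G} (+1)
site 2, node YZ: Y={C} ∪ Z={A} → {A,C} (+1)
site 2, node GYZ: G={A} ∩ YZ={A,C} → {A} (+0)
site 2, node DGIYZ: DI={C,G} ∪ GYZ={A} → {A,C,G} (+1)
site 3, node DI: D={T} ∪ I={C} → {C,T} (+1)
site 3, node YZ: Y={C} ∪ Z={A} → {A,C} (+1)
site 3, node GYZ: G={C} ∩ YZ={A,C} → {C} (+0)
site 3, node DGIYZ: DI={C,T} ∩ GYZ={C} → {C} (+0)
site 4, node DI: D={G} ∪ I={A} → {A,G} (+1)
site 4, node YZ: Y={A} ∪ Z={C} → {A,C} (+1)
site 4, node GYZ: G={A} ∩ YZ={A,C} → {A} (+0)
site 4, node DGIYZ: DI={A,G} ∩ GYZ={A} → {A} (+0)
site 5, node DI: D={C} ∪ I={G} → {C,G} (+1)
site 5, node YZ: Y={T} ∪ Z={G} → {G,T} (+1)
site 5, node GYZ: G={A} ∪ YZ={G,T} → {A,G,T} (+1)
site 5, node DGIYZ: DI={C,G} ∩ GYZ={A,G,T} → {G} (+0)
site 6, node DI: D={A} ∪ I={G} → {A,G} (+1)
site 6, node YZ: Y={A} ∩ Z={A} → {A} (+0)
site 6, node GYZ: G={A} ∩ YZ={A} → {A} (+0)
site 6, node DGIYZ: DI={A,G} ∩ GYZ={A} → {A} (+0)
per-site changes: [1, 2, 3, 2, 2, 3, 1]; total = 14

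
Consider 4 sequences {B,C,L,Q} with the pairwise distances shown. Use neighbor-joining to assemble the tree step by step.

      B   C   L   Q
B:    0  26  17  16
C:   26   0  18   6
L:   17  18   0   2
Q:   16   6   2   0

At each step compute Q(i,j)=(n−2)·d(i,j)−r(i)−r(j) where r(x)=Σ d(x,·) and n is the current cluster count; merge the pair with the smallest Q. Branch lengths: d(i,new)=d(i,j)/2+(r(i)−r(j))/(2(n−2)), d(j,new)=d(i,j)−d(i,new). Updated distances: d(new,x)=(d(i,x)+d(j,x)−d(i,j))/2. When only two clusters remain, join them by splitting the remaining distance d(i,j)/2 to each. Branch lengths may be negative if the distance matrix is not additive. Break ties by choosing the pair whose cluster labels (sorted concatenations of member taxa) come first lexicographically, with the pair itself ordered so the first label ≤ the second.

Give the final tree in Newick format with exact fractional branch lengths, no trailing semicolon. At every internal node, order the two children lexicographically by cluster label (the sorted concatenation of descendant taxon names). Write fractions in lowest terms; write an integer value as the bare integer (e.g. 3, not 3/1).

iteration 1: select B,L (d=17, Q=-62); attach at lengths (14, 3); label the merged cluster BL
  updated: d(BL,C)=27/2, d(BL,Q)=1/2
iteration 2: select BL,C (d=27/2, Q=-20); attach at lengths (4, 19/2); label the merged cluster BCL
  updated: d(BCL,Q)=-7/2
iteration 3: select BCL,Q (d=-7/2); attach at lengths (-7/4, -7/4); label the merged cluster BCLQ
final tree: (((B:14,L:3):4,C:19/2):-7/4,Q:-7/4)
total length: 27

(((B:14,L:3):4,C:19/2):-7/4,Q:-7/4)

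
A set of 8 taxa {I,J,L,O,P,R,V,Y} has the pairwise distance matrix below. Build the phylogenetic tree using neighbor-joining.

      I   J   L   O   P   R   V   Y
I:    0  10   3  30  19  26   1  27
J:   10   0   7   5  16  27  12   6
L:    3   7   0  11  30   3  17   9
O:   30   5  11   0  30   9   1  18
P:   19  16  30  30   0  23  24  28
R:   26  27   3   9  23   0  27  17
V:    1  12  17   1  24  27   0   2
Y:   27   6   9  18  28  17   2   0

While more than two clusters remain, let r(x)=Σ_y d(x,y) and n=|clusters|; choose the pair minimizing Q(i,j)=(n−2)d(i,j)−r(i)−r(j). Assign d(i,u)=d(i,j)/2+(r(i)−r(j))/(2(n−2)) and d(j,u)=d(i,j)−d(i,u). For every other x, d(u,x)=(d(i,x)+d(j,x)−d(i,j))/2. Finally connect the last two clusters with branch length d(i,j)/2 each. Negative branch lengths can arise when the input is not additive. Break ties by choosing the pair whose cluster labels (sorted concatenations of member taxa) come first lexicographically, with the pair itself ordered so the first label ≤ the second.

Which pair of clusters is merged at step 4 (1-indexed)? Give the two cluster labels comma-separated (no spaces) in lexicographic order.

1. join I+V (d=1, Q=-194) ⇒ IV; edges |I|=19/6, |V|=-13/6
  updated: d(IV,J)=21/2, d(IV,L)=19/2, d(IV,O)=15, d(IV,P)=21, d(IV,R)=26, d(IV,Y)=14
2. join L+R (d=3, Q=-319/2) ⇒ LR; edges |L|=-41/20, |R|=101/20
  updated: d(IV,LR)=65/4, d(J,LR)=31/2, d(LR,O)=17/2, d(LR,P)=25, d(LR,Y)=23/2
3. join LR+O (d=17/2, Q=-477/4) ⇒ LOR; edges |LR|=137/32, |O|=135/32
  updated: d(IV,LOR)=91/8, d(J,LOR)=6, d(LOR,P)=93/4, d(LOR,Y)=21/2
4. join IV+P (d=21, Q=-657/8) ⇒ IPV; edges |IV|=253/48, |P|=755/48
  updated: d(IPV,J)=11/4, d(IPV,LOR)=109/16, d(IPV,Y)=21/2
5. join IPV+LOR (d=109/16, Q=-119/4) ⇒ ILOPRV; edges |IPV|=83/32, |LOR|=135/32
  updated: d(ILOPRV,J)=31/32, d(ILOPRV,Y)=227/32
6. join ILOPRV+J (d=31/32, Q=-225/16) ⇒ IJLOPRV; edges |ILOPRV|=33/32, |J|=-1/16
  updated: d(IJLOPRV,Y)=97/16
7. join IJLOPRV+Y (d=97/16) ⇒ IJLOPRVY; edges |IJLOPRV|=97/32, |Y|=97/32
final tree: (((((I:19/6,V:-13/6):253/48,P:755/48):83/32,((L:-41/20,R:101/20):137/32,O:135/32):135/32):33/32,J:-1/16):97/32,Y:97/32)
total length: 1515/32

IV,P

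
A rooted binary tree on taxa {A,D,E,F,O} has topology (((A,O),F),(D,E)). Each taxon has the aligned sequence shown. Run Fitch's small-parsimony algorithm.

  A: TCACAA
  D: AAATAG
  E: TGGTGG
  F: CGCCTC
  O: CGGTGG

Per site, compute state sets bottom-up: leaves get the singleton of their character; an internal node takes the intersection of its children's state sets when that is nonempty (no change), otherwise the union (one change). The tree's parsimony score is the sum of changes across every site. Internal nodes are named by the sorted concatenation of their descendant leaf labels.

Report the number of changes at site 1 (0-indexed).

site 0, node AO: A={T} ∪ O={C} → {C,T} (+1)
site 0, node AFO: AO={C,T} ∩ F={C} → {C} (+0)
site 0, node DE: D={A} ∪ E={T} → {A,T} (+1)
site 0, node ADEFO: AFO={C} ∪ DE={A,T} → {A,C,T} (+1)
site 1, node AO: A={C} ∪ O={G} → {C,G} (+1)
site 1, node AFO: AO={C,G} ∩ F={G} → {G} (+0)
site 1, node DE: D={A} ∪ E={G} → {A,G} (+1)
site 1, node ADEFO: AFO={G} ∩ DE={A,G} → {G} (+0)
site 2, node AO: A={A} ∪ O={G} → {A,G} (+1)
site 2, node AFO: AO={A,G} ∪ F={C} → {A,C,G} (+1)
site 2, node DE: D={A} ∪ E={G} → {A,G} (+1)
site 2, node ADEFO: AFO={A,C,G} ∩ DE={A,G} → {A,G} (+0)
site 3, node AO: A={C} ∪ O={T} → {C,T} (+1)
site 3, node AFO: AO={C,T} ∩ F={C} → {C} (+0)
site 3, node DE: D={T} ∩ E={T} → {T} (+0)
site 3, node ADEFO: AFO={C} ∪ DE={T} → {C,T} (+1)
site 4, node AO: A={A} ∪ O={G} → {A,G} (+1)
site 4, node AFO: AO={A,G} ∪ F={T} → {A,G,T} (+1)
site 4, node DE: D={A} ∪ E={G} → {A,G} (+1)
site 4, node ADEFO: AFO={A,G,T} ∩ DE={A,G} → {A,G} (+0)
site 5, node AO: A={A} ∪ O={G} → {A,G} (+1)
site 5, node AFO: AO={A,G} ∪ F={C} → {A,C,G} (+1)
site 5, node DE: D={G} ∩ E={G} → {G} (+0)
site 5, node ADEFO: AFO={A,C,G} ∩ DE={G} → {G} (+0)
per-site changes: [3, 2, 3, 2, 3, 2]; total = 15

2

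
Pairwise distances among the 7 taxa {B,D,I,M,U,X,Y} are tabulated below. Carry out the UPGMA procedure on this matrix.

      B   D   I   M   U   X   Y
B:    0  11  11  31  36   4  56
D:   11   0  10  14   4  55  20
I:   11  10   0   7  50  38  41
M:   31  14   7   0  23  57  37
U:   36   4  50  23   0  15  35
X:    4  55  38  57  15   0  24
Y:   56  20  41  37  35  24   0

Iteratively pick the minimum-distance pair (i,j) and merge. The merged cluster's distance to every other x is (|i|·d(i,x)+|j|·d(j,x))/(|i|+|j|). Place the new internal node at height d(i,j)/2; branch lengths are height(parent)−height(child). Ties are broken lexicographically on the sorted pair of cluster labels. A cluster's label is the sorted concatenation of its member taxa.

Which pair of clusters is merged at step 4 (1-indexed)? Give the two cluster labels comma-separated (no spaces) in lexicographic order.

DU,IM

iteration 1: select B,X (d=4); attach at lengths (2, 2); label the merged cluster BX
  updated: d(BX,D)=33, d(BX,I)=49/2, d(BX,M)=44, d(BX,U)=51/2, d(BX,Y)=40
iteration 2: select D,U (d=4); attach at lengths (2, 2); label the merged cluster DU
  updated: d(BX,DU)=117/4, d(DU,I)=30, d(DU,M)=37/2, d(DU,Y)=55/2
iteration 3: select I,M (d=7); attach at lengths (7/2, 7/2); label the merged cluster IM
  updated: d(BX,IM)=137/4, d(DU,IM)=97/4, d(IM,Y)=39
iteration 4: select DU,IM (d=97/4); attach at lengths (81/8, 69/8); label the merged cluster DIMU
  updated: d(BX,DIMU)=127/4, d(DIMU,Y)=133/4
iteration 5: select BX,DIMU (d=127/4); attach at lengths (111/8, 15/4); label the merged cluster BDIMUX
  updated: d(BDIMUX,Y)=71/2
iteration 6: select BDIMUX,Y (d=71/2); attach at lengths (15/8, 71/4); label the merged cluster BDIMUXY
final tree: (((B:2,X:2):111/8,((D:2,U:2):81/8,(I:7/2,M:7/2):69/8):15/4):15/8,Y:71/4)
total length: 71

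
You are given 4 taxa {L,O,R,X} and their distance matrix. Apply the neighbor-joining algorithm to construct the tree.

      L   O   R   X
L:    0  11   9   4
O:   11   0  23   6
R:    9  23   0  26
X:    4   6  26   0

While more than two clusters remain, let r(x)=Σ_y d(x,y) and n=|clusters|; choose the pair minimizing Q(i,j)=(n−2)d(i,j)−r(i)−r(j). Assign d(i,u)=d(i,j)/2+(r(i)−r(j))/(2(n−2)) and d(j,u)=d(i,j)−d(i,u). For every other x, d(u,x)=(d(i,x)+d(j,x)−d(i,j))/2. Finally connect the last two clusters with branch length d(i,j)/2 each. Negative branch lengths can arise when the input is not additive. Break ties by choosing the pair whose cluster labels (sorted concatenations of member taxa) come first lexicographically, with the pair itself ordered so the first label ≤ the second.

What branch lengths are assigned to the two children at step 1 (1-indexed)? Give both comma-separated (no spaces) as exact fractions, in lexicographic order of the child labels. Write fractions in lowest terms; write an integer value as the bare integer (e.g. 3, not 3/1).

step 1: merge (L,R) at d=9, Q=-64; branch lengths L→-4, R→13; new cluster LR
  updated: d(LR,O)=25/2, d(LR,X)=21/2
step 2: merge (LR,O) at d=25/2, Q=-29; branch lengths LR→17/2, O→4; new cluster LOR
  updated: d(LOR,X)=2
step 3: merge (LOR,X) at d=2; branch lengths LOR→1, X→1; new cluster LORX
final tree: (((L:-4,R:13):17/2,O:4):1,X:1)
total length: 47/2

-4,13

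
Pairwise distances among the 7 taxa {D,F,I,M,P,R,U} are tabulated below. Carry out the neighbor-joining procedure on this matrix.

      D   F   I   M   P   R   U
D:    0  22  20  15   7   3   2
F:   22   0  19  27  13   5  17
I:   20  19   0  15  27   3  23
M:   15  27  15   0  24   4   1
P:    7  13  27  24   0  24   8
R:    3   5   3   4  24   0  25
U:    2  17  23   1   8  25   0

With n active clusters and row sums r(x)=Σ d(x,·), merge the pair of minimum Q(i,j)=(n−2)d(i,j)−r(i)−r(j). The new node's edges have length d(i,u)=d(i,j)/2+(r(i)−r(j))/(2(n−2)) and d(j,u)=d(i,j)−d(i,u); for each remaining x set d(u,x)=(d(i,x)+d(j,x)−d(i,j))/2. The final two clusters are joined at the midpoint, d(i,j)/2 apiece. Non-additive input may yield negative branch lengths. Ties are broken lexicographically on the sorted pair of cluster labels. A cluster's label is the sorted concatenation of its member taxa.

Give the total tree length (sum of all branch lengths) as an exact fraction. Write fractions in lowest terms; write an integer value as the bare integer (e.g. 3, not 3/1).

581/16

1. join M+U (d=1, Q=-157) ⇒ MU; edges |M|=3/2, |U|=-1/2
  updated: d(D,MU)=8, d(F,MU)=43/2, d(I,MU)=37/2, d(MU,P)=31/2, d(MU,R)=14
2. join I+R (d=3, Q=-249/2) ⇒ IR; edges |I|=101/16, |R|=-53/16
  updated: d(D,IR)=10, d(F,IR)=21/2, d(IR,MU)=59/4, d(IR,P)=24
3. join F+IR (d=21/2, Q=-379/4) ⇒ FIR; edges |F|=157/24, |IR|=95/24
  updated: d(D,FIR)=43/4, d(FIR,MU)=103/8, d(FIR,P)=53/4
4. join D+P (d=7, Q=-95/2) ⇒ DP; edges |D|=1, |P|=6
  updated: d(DP,FIR)=17/2, d(DP,MU)=33/4
5. join DP+FIR (d=17/2, Q=-237/8) ⇒ DFIPR; edges |DP|=31/16, |FIR|=105/16
  updated: d(DFIPR,MU)=101/16
6. join DFIPR+MU (d=101/16) ⇒ DFIMPRU; edges |DFIPR|=101/32, |MU|=101/32
final tree: (((D:1,P:6):31/16,(F:157/24,(I:101/16,R:-53/16):95/24):105/16):101/32,(M:3/2,U:-1/2):101/32)
total length: 581/16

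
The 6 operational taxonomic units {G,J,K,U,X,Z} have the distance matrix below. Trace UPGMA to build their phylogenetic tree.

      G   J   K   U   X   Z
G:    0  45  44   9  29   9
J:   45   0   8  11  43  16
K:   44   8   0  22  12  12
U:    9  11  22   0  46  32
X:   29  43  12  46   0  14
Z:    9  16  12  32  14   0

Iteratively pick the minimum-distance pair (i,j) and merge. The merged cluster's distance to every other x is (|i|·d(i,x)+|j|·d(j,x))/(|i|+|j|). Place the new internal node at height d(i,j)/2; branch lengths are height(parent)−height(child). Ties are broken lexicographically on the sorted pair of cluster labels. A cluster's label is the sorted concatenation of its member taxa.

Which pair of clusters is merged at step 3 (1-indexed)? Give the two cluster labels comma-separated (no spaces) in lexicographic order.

step 1: merge (J,K) at d=8; branch lengths J→4, K→4; new cluster JK
  updated: d(G,JK)=89/2, d(JK,U)=33/2, d(JK,X)=55/2, d(JK,Z)=14
step 2: merge (G,U) at d=9; branch lengths G→9/2, U→9/2; new cluster GU
  updated: d(GU,JK)=61/2, d(GU,X)=75/2, d(GU,Z)=41/2
step 3: merge (JK,Z) at d=14; branch lengths JK→3, Z→7; new cluster JKZ
  updated: d(GU,JKZ)=163/6, d(JKZ,X)=23
step 4: merge (JKZ,X) at d=23; branch lengths JKZ→9/2, X→23/2; new cluster JKXZ
  updated: d(GU,JKXZ)=119/4
step 5: merge (GU,JKXZ) at d=119/4; branch lengths GU→83/8, JKXZ→27/8; new cluster GJKUXZ
final tree: ((G:9/2,U:9/2):83/8,(((J:4,K:4):3,Z:7):9/2,X:23/2):27/8)
total length: 227/4

JK,Z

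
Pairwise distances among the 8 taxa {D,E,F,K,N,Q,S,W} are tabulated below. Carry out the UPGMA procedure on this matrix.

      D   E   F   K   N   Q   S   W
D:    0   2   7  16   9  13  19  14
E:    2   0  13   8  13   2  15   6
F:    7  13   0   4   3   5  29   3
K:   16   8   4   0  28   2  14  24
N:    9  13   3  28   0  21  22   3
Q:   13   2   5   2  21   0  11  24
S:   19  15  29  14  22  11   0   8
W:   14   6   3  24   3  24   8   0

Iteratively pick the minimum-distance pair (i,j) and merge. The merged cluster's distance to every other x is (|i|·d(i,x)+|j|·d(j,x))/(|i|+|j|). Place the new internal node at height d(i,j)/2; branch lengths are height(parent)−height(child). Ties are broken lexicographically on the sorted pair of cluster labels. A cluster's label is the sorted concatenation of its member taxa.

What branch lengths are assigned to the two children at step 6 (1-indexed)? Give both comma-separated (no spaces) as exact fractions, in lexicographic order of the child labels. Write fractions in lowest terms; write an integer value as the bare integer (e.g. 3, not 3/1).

1. join D+E (d=2) ⇒ DE; edges |D|=1, |E|=1
  updated: d(DE,F)=10, d(DE,K)=12, d(DE,N)=11, d(DE,Q)=15/2, d(DE,S)=17, d(DE,W)=10
2. join K+Q (d=2) ⇒ KQ; edges |K|=1, |Q|=1
  updated: d(DE,KQ)=39/4, d(F,KQ)=9/2, d(KQ,N)=49/2, d(KQ,S)=25/2, d(KQ,W)=24
3. join F+N (d=3) ⇒ FN; edges |F|=3/2, |N|=3/2
  updated: d(DE,FN)=21/2, d(FN,KQ)=29/2, d(FN,S)=51/2, d(FN,W)=3
4. join FN+W (d=3) ⇒ FNW; edges |FN|=0, |W|=3/2
  updated: d(DE,FNW)=31/3, d(FNW,KQ)=53/3, d(FNW,S)=59/3
5. join DE+KQ (d=39/4) ⇒ DEKQ; edges |DE|=31/8, |KQ|=31/8
  updated: d(DEKQ,FNW)=14, d(DEKQ,S)=59/4
6. join DEKQ+FNW (d=14) ⇒ DEFKNQW; edges |DEKQ|=17/8, |FNW|=11/2
  updated: d(DEFKNQW,S)=118/7
7. join DEFKNQW+S (d=118/7) ⇒ DEFKNQSW; edges |DEFKNQW|=10/7, |S|=59/7
final tree: ((((D:1,E:1):31/8,(K:1,Q:1):31/8):17/8,((F:3/2,N:3/2):0,W:3/2):11/2):10/7,S:59/7)
total length: 1889/56

17/8,11/2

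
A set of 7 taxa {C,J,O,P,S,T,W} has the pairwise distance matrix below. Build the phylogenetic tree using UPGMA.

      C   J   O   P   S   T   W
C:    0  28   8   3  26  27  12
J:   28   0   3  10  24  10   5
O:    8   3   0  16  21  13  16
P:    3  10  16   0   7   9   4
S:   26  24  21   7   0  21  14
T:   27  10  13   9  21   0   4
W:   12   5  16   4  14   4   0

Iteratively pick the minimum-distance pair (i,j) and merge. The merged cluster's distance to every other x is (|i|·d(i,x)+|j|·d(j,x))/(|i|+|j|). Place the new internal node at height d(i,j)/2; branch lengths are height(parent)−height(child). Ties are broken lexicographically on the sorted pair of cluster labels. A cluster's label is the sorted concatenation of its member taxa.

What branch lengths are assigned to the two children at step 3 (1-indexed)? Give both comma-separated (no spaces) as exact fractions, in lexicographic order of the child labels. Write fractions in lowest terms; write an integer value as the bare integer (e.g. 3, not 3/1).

2,2

1. join C+P (d=3) ⇒ CP; edges |C|=3/2, |P|=3/2
  updated: d(CP,J)=19, d(CP,O)=12, d(CP,S)=33/2, d(CP,T)=18, d(CP,W)=8
2. join J+O (d=3) ⇒ JO; edges |J|=3/2, |O|=3/2
  updated: d(CP,JO)=31/2, d(JO,S)=45/2, d(JO,T)=23/2, d(JO,W)=21/2
3. join T+W (d=4) ⇒ TW; edges |T|=2, |W|=2
  updated: d(CP,TW)=13, d(JO,TW)=11, d(S,TW)=35/2
4. join JO+TW (d=11) ⇒ JOTW; edges |JO|=4, |TW|=7/2
  updated: d(CP,JOTW)=57/4, d(JOTW,S)=20
5. join CP+JOTW (d=57/4) ⇒ CJOPTW; edges |CP|=45/8, |JOTW|=13/8
  updated: d(CJOPTW,S)=113/6
6. join CJOPTW+S (d=113/6) ⇒ CJOPSTW; edges |CJOPTW|=55/24, |S|=113/12
final tree: (((C:3/2,P:3/2):45/8,((J:3/2,O:3/2):4,(T:2,W:2):7/2):13/8):55/24,S:113/12)
total length: 875/24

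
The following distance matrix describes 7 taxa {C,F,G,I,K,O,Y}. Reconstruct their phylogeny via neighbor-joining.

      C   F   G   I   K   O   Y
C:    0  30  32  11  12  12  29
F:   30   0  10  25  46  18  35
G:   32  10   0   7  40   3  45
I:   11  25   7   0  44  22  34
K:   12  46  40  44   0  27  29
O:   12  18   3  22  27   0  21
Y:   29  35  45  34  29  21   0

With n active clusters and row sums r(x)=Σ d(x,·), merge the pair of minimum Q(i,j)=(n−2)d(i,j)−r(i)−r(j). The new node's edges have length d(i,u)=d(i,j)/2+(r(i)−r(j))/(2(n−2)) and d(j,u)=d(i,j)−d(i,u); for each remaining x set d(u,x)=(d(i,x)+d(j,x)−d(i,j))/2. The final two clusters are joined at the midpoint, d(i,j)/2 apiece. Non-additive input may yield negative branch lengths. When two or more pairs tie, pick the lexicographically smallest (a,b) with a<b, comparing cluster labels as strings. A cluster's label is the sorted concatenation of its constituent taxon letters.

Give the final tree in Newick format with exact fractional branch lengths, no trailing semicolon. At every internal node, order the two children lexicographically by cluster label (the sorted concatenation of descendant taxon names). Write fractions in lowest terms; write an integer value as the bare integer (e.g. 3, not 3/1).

step 1: merge (C,K) at d=12, Q=-264; branch lengths C→-6/5, K→66/5; new cluster CK
  updated: d(CK,F)=32, d(CK,G)=30, d(CK,I)=43/2, d(CK,O)=27/2, d(CK,Y)=23
step 2: merge (CK,Y) at d=23, Q=-186; branch lengths CK→27/4, Y→65/4; new cluster CKY
  updated: d(CKY,F)=22, d(CKY,G)=26, d(CKY,I)=65/4, d(CKY,O)=23/4
step 3: merge (CKY,O) at d=23/4, Q=-203/2; branch lengths CKY→77/12, O→-2/3; new cluster CKOY
  updated: d(CKOY,F)=137/8, d(CKOY,G)=93/8, d(CKOY,I)=65/4
step 4: merge (CKOY,F) at d=137/8, Q=-503/8; branch lengths CKOY→217/32, F→331/32; new cluster CFKOY
  updated: d(CFKOY,G)=9/4, d(CFKOY,I)=193/16
step 5: merge (CFKOY,G) at d=9/4, Q=-341/16; branch lengths CFKOY→117/32, G→-45/32; new cluster CFGKOY
  updated: d(CFGKOY,I)=269/32
step 6: merge (CFGKOY,I) at d=269/32; branch lengths CFGKOY→269/64, I→269/64; new cluster CFGIKOY
final tree: ((((((C:-6/5,K:66/5):27/4,Y:65/4):77/12,O:-2/3):217/32,F:331/32):117/32,G:-45/32):269/64,I:269/64)
total length: 2193/32

((((((C:-6/5,K:66/5):27/4,Y:65/4):77/12,O:-2/3):217/32,F:331/32):117/32,G:-45/32):269/64,I:269/64)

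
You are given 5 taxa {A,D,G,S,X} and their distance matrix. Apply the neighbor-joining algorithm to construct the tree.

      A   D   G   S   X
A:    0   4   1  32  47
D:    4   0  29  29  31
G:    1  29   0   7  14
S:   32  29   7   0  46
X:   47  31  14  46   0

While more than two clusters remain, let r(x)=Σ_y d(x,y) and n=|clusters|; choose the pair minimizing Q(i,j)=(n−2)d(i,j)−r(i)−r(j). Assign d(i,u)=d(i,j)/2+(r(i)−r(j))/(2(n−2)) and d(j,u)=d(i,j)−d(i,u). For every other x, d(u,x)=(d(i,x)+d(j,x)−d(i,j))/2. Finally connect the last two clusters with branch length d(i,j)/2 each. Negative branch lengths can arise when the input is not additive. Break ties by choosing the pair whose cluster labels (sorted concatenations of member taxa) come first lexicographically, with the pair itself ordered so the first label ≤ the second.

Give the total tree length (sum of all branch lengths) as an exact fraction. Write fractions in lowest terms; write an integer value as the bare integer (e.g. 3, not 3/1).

iteration 1: select A,D (d=4, Q=-165); attach at lengths (1/2, 7/2); label the merged cluster AD
  updated: d(AD,G)=13, d(AD,S)=57/2, d(AD,X)=37
iteration 2: select AD,S (d=57/2, Q=-103); attach at lengths (27/2, 15); label the merged cluster ADS
  updated: d(ADS,G)=-17/4, d(ADS,X)=109/4
iteration 3: select ADS,G (d=-17/4, Q=-37); attach at lengths (9/2, -35/4); label the merged cluster ADGS
  updated: d(ADGS,X)=91/4
iteration 4: select ADGS,X (d=91/4); attach at lengths (91/8, 91/8); label the merged cluster ADGSX
final tree: ((((A:1/2,D:7/2):27/2,S:15):9/2,G:-35/4):91/8,X:91/8)
total length: 51

51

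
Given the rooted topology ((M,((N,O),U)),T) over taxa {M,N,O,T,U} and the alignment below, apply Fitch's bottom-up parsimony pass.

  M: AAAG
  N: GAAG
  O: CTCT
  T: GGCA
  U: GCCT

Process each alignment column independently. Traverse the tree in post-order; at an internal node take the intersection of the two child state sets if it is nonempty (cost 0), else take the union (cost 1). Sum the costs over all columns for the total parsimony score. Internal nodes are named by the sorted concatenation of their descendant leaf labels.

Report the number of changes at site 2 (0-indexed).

NO@0: {G} ∪ {C} = {C,G} (union, +1)
NOU@0: {C,G} ∩ {G} = {G} (intersection, +0)
MNOU@0: {A} ∪ {G} = {A,G} (union, +1)
MNOTU@0: {A,G} ∩ {G} = {G} (intersection, +0)
NO@1: {A} ∪ {T} = {A,T} (union, +1)
NOU@1: {A,T} ∪ {C} = {A,C,T} (union, +1)
MNOU@1: {A} ∩ {A,C,T} = {A} (intersection, +0)
MNOTU@1: {A} ∪ {G} = {A,G} (union, +1)
NO@2: {A} ∪ {C} = {A,C} (union, +1)
NOU@2: {A,C} ∩ {C} = {C} (intersection, +0)
MNOU@2: {A} ∪ {C} = {A,C} (union, +1)
MNOTU@2: {A,C} ∩ {C} = {C} (intersection, +0)
NO@3: {G} ∪ {T} = {G,T} (union, +1)
NOU@3: {G,T} ∩ {T} = {T} (intersection, +0)
MNOU@3: {G} ∪ {T} = {G,T} (union, +1)
MNOTU@3: {G,T} ∪ {A} = {A,G,T} (union, +1)
per-site changes: [2, 3, 2, 3]; total = 10

2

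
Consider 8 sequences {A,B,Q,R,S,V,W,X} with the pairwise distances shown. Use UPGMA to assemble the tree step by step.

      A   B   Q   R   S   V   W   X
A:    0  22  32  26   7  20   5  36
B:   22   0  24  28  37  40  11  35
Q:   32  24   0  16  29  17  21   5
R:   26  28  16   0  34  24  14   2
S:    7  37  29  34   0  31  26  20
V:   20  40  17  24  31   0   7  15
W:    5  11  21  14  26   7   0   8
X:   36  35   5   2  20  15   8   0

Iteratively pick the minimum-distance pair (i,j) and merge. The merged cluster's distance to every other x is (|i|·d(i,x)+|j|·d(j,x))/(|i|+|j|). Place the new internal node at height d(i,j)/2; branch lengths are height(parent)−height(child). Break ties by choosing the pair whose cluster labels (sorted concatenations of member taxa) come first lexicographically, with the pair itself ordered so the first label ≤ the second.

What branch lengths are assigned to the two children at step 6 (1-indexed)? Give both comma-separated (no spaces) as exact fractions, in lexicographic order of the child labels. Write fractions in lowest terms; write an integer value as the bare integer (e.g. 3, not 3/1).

5/6,25/4

1. join R+X (d=2) ⇒ RX; edges |R|=1, |X|=1
  updated: d(A,RX)=31, d(B,RX)=63/2, d(Q,RX)=21/2, d(RX,S)=27, d(RX,V)=39/2, d(RX,W)=11
2. join A+W (d=5) ⇒ AW; edges |A|=5/2, |W|=5/2
  updated: d(AW,B)=33/2, d(AW,Q)=53/2, d(AW,RX)=21, d(AW,S)=33/2, d(AW,V)=27/2
3. join Q+RX (d=21/2) ⇒ QRX; edges |Q|=21/4, |RX|=17/4
  updated: d(AW,QRX)=137/6, d(B,QRX)=29, d(QRX,S)=83/3, d(QRX,V)=56/3
4. join AW+V (d=27/2) ⇒ AVW; edges |AW|=17/4, |V|=27/4
  updated: d(AVW,B)=73/3, d(AVW,QRX)=193/9, d(AVW,S)=64/3
5. join AVW+S (d=64/3) ⇒ ASVW; edges |AVW|=47/12, |S|=32/3
  updated: d(ASVW,B)=55/2, d(ASVW,QRX)=23
6. join ASVW+QRX (d=23) ⇒ AQRSVWX; edges |ASVW|=5/6, |QRX|=25/4
  updated: d(AQRSVWX,B)=197/7
7. join AQRSVWX+B (d=197/7) ⇒ ABQRSVWX; edges |AQRSVWX|=18/7, |B|=197/14
final tree: (((((A:5/2,W:5/2):17/4,V:27/4):47/12,S:32/3):5/6,(Q:21/4,(R:1,X:1):17/4):25/4):18/7,B:197/14)
total length: 1382/21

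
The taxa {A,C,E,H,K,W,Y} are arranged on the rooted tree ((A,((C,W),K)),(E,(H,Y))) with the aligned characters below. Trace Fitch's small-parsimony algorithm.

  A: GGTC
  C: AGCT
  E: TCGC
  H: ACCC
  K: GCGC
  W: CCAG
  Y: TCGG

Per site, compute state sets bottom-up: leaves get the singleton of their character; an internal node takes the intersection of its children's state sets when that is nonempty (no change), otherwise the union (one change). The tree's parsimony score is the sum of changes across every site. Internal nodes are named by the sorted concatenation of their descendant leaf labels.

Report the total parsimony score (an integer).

CW@0: {A} ∪ {C} = {A,C} (union, +1)
CKW@0: {A,C} ∪ {G} = {A,C,G} (union, +1)
ACKW@0: {G} ∩ {A,C,G} = {G} (intersection, +0)
HY@0: {A} ∪ {T} = {A,T} (union, +1)
EHY@0: {T} ∩ {A,T} = {T} (intersection, +0)
ACEHKWY@0: {G} ∪ {T} = {G,T} (union, +1)
CW@1: {G} ∪ {C} = {C,G} (union, +1)
CKW@1: {C,G} ∩ {C} = {C} (intersection, +0)
ACKW@1: {G} ∪ {C} = {C,G} (union, +1)
HY@1: {C} ∩ {C} = {C} (intersection, +0)
EHY@1: {C} ∩ {C} = {C} (intersection, +0)
ACEHKWY@1: {C,G} ∩ {C} = {C} (intersection, +0)
CW@2: {C} ∪ {A} = {A,C} (union, +1)
CKW@2: {A,C} ∪ {G} = {A,C,G} (union, +1)
ACKW@2: {T} ∪ {A,C,G} = {A,C,G,T} (union, +1)
HY@2: {C} ∪ {G} = {C,G} (union, +1)
EHY@2: {G} ∩ {C,G} = {G} (intersection, +0)
ACEHKWY@2: {A,C,G,T} ∩ {G} = {G} (intersection, +0)
CW@3: {T} ∪ {G} = {G,T} (union, +1)
CKW@3: {G,T} ∪ {C} = {C,G,T} (union, +1)
ACKW@3: {C} ∩ {C,G,T} = {C} (intersection, +0)
HY@3: {C} ∪ {G} = {C,G} (union, +1)
EHY@3: {C} ∩ {C,G} = {C} (intersection, +0)
ACEHKWY@3: {C} ∩ {C} = {C} (intersection, +0)
per-site changes: [4, 2, 4, 3]; total = 13

13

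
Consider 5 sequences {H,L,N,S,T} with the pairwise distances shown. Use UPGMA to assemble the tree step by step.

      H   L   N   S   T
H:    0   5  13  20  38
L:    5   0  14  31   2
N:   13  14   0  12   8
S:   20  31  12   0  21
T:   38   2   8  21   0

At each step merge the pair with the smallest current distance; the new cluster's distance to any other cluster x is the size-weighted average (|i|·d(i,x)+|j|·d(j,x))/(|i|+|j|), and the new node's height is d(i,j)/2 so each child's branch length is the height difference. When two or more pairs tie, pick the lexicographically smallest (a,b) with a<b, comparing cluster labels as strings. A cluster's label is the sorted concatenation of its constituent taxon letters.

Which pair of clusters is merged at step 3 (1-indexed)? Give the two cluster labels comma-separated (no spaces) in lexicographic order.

H,LNT

step 1: merge (L,T) at d=2; branch lengths L→1, T→1; new cluster LT
  updated: d(H,LT)=43/2, d(LT,N)=11, d(LT,S)=26
step 2: merge (LT,N) at d=11; branch lengths LT→9/2, N→11/2; new cluster LNT
  updated: d(H,LNT)=56/3, d(LNT,S)=64/3
step 3: merge (H,LNT) at d=56/3; branch lengths H→28/3, LNT→23/6; new cluster HLNT
  updated: d(HLNT,S)=21
step 4: merge (HLNT,S) at d=21; branch lengths HLNT→7/6, S→21/2; new cluster HLNST
final tree: ((H:28/3,((L:1,T:1):9/2,N:11/2):23/6):7/6,S:21/2)
total length: 221/6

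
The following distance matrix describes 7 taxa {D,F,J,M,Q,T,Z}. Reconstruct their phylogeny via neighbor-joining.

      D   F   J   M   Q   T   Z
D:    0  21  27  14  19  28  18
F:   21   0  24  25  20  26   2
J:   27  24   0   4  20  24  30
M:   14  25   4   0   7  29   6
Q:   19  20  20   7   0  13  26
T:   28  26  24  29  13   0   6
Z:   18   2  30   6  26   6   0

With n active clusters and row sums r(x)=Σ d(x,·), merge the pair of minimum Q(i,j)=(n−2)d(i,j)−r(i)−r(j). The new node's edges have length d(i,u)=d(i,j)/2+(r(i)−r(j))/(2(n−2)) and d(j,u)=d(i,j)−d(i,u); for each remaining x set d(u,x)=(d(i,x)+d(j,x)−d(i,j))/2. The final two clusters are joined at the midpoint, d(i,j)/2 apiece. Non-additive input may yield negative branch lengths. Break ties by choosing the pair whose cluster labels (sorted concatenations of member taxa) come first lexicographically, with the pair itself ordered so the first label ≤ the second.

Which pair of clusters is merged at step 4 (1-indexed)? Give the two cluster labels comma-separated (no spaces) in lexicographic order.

1. join F+Z (d=2, Q=-196) ⇒ FZ; edges |F|=4, |Z|=-2
  updated: d(D,FZ)=37/2, d(FZ,J)=26, d(FZ,M)=29/2, d(FZ,Q)=22, d(FZ,T)=15
2. join J+M (d=4, Q=-307/2) ⇒ JM; edges |J|=97/16, |M|=-33/16
  updated: d(D,JM)=37/2, d(FZ,JM)=73/4, d(JM,Q)=23/2, d(JM,T)=49/2
3. join FZ+T (d=15, Q=-437/4) ⇒ FTZ; edges |FZ|=51/8, |T|=69/8
  updated: d(D,FTZ)=63/4, d(FTZ,JM)=111/8, d(FTZ,Q)=10
4. join D+FTZ (d=63/4, Q=-491/8) ⇒ DFTZ; edges |D|=361/32, |FTZ|=143/32
  updated: d(DFTZ,JM)=133/16, d(DFTZ,Q)=53/8
5. join DFTZ+JM (d=133/16, Q=-423/16) ⇒ DFJMTZ; edges |DFTZ|=55/32, |JM|=211/32
  updated: d(DFJMTZ,Q)=157/32
6. join DFJMTZ+Q (d=157/32) ⇒ DFJMQTZ; edges |DFJMTZ|=157/64, |Q|=157/64
final tree: (((D:361/32,((F:4,Z:-2):51/8,T:69/8):143/32):55/32,(J:97/16,M:-33/16):211/32):157/64,Q:157/64)
total length: 1599/32

D,FTZ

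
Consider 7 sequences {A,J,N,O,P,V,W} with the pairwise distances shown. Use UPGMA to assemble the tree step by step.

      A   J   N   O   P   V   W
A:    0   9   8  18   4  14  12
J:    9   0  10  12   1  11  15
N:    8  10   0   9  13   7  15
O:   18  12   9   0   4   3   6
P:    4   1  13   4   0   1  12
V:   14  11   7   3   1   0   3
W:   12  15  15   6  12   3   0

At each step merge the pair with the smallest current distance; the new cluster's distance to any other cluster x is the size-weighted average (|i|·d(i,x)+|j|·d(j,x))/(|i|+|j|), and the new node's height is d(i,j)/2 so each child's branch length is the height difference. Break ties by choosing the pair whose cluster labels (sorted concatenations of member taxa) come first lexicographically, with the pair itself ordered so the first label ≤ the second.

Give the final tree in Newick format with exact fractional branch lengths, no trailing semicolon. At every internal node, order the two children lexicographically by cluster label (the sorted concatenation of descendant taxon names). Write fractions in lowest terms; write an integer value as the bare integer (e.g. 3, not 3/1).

iteration 1: select J,P (d=1); attach at lengths (1/2, 1/2); label the merged cluster JP
  updated: d(A,JP)=13/2, d(JP,N)=23/2, d(JP,O)=8, d(JP,V)=6, d(JP,W)=27/2
iteration 2: select O,V (d=3); attach at lengths (3/2, 3/2); label the merged cluster OV
  updated: d(A,OV)=16, d(JP,OV)=7, d(N,OV)=8, d(OV,W)=9/2
iteration 3: select OV,W (d=9/2); attach at lengths (3/4, 9/4); label the merged cluster OVW
  updated: d(A,OVW)=44/3, d(JP,OVW)=55/6, d(N,OVW)=31/3
iteration 4: select A,JP (d=13/2); attach at lengths (13/4, 11/4); label the merged cluster AJP
  updated: d(AJP,N)=31/3, d(AJP,OVW)=11
iteration 5: select AJP,N (d=31/3); attach at lengths (23/12, 31/6); label the merged cluster AJNP
  updated: d(AJNP,OVW)=65/6
iteration 6: select AJNP,OVW (d=65/6); attach at lengths (1/4, 19/6); label the merged cluster AJNOPVW
final tree: (((A:13/4,(J:1/2,P:1/2):11/4):23/12,N:31/6):1/4,((O:3/2,V:3/2):3/4,W:9/4):19/6)
total length: 47/2

(((A:13/4,(J:1/2,P:1/2):11/4):23/12,N:31/6):1/4,((O:3/2,V:3/2):3/4,W:9/4):19/6)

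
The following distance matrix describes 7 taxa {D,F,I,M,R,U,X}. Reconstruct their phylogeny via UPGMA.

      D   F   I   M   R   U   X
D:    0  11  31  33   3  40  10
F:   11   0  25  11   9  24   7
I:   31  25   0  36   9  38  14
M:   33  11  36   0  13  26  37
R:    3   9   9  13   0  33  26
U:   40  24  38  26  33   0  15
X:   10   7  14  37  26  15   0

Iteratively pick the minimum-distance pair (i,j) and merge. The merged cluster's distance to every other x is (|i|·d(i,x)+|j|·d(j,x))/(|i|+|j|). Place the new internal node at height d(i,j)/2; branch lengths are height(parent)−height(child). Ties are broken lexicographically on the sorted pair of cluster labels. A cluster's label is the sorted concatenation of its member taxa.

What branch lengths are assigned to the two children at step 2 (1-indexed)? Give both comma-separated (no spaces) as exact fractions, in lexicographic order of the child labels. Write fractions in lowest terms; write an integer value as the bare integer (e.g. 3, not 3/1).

7/2,7/2

1. join D+R (d=3) ⇒ DR; edges |D|=3/2, |R|=3/2
  updated: d(DR,F)=10, d(DR,I)=20, d(DR,M)=23, d(DR,U)=73/2, d(DR,X)=18
2. join F+X (d=7) ⇒ FX; edges |F|=7/2, |X|=7/2
  updated: d(DR,FX)=14, d(FX,I)=39/2, d(FX,M)=24, d(FX,U)=39/2
3. join DR+FX (d=14) ⇒ DFRX; edges |DR|=11/2, |FX|=7/2
  updated: d(DFRX,I)=79/4, d(DFRX,M)=47/2, d(DFRX,U)=28
4. join DFRX+I (d=79/4) ⇒ DFIRX; edges |DFRX|=23/8, |I|=79/8
  updated: d(DFIRX,M)=26, d(DFIRX,U)=30
5. join DFIRX+M (d=26) ⇒ DFIMRX; edges |DFIRX|=25/8, |M|=13
  updated: d(DFIMRX,U)=88/3
6. join DFIMRX+U (d=88/3) ⇒ DFIMRUX; edges |DFIMRX|=5/3, |U|=44/3
final tree: (((((D:3/2,R:3/2):11/2,(F:7/2,X:7/2):7/2):23/8,I:79/8):25/8,M:13):5/3,U:44/3)
total length: 1541/24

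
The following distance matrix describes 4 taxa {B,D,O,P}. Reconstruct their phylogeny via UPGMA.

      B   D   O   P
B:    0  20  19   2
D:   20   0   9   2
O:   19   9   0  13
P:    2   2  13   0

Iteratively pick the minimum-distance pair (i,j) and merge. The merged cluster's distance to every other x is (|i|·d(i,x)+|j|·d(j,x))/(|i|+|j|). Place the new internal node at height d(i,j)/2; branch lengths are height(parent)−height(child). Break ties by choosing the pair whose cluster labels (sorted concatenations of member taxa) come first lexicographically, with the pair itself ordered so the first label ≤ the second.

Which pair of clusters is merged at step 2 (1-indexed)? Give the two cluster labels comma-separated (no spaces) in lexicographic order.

D,O

iteration 1: select B,P (d=2); attach at lengths (1, 1); label the merged cluster BP
  updated: d(BP,D)=11, d(BP,O)=16
iteration 2: select D,O (d=9); attach at lengths (9/2, 9/2); label the merged cluster DO
  updated: d(BP,DO)=27/2
iteration 3: select BP,DO (d=27/2); attach at lengths (23/4, 9/4); label the merged cluster BDOP
final tree: ((B:1,P:1):23/4,(D:9/2,O:9/2):9/4)
total length: 19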